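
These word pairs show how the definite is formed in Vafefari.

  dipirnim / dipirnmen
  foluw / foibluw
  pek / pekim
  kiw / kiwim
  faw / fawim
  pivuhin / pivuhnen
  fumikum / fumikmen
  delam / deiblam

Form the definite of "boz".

faw and foluw both end in -w yet inflect differently (fawim, foibluw), so the final letter is not what conditions the rule; the number of vowels is.
"boz" has 1 vowel. The stems with 1 vowel (faw → fawim, pek → pekim, kiw → kiwim) add -im.
The other patterns: stems with 2 vowels insert -ib- after the first vowel; stems with 3 vowels delete the last vowel and add -en.
So boz → bozim.

bozim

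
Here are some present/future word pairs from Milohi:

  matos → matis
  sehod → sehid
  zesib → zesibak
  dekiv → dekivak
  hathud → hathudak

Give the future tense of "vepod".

vepid

sehod and hathud both end in -d yet inflect differently (sehid, hathudak), so the final letter is not what conditions the rule; the last vowel is.
"vepod" has last vowel 'o'. The stems whose last vowel is 'o' (sehod → sehid, matos → matis) change the last vowel to 'i'.
The other pattern: stems whose last vowel is 'i' or 'u' add -ak.
So vepod → vepid.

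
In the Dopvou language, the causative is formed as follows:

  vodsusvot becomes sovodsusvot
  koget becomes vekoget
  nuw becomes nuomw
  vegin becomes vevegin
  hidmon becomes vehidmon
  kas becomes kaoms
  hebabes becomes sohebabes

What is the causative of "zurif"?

vezurif

koget and vodsusvot both end in -t yet inflect differently (vekoget, sovodsusvot), so the final letter is not what conditions the rule; the number of vowels is.
"zurif" has 2 vowels. The stems with 2 vowels (hidmon → vehidmon, koget → vekoget, vegin → vevegin) add the prefix ve-.
So zurif → vezurif.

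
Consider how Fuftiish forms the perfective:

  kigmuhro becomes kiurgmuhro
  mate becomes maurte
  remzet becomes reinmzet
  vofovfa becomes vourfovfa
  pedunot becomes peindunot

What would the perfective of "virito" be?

kigmuhro and pedunot both have last vowel 'o' yet inflect differently (kiurgmuhro, peindunot), so the last vowel is not what conditions the rule; whether the stem ends in a vowel or a consonant is.
"virito" ends in a vowel. The stems ending in a vowel (kigmuhro → kiurgmuhro, vofovfa → vourfovfa, mate → maurte) insert -ur- after the first vowel.
The other pattern: stems ending in a consonant insert -in- after the first vowel.
So virito → viurrito.

viurrito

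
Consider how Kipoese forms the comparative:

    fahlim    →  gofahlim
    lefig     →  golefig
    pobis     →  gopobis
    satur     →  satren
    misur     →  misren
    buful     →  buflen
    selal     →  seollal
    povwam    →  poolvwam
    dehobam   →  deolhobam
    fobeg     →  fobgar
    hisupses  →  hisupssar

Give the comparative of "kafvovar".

buful and selal both end in -l yet inflect differently (buflen, seollal), so the final letter is not what conditions the rule; the last vowel is.
"kafvovar" has last vowel 'a'. The stems whose last vowel is 'a' (selal → seollal, povwam → poolvwam, dehobam → deolhobam) insert -ol- after the first vowel.
The other patterns: stems whose last vowel is 'i' add the prefix go-; stems whose last vowel is 'u' delete the last vowel and add -en; stems whose last vowel is 'e' delete the last vowel and add -ar.
So kafvovar → kaolfvovar.

kaolfvovar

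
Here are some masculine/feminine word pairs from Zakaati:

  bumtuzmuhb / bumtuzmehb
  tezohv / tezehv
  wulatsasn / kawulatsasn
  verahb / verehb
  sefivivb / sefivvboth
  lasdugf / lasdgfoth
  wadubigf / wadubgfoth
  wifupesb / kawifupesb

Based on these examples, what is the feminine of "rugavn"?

wifupesb and bumtuzmuhb both end in -b yet inflect differently (kawifupesb, bumtuzmehb), so the final letter is not what conditions the rule; the second-to-last letter is.
"rugavn" has second-to-last letter 'v'. The one such stem in the data (sefivivb → sefivvboth) deletes the last vowel and adds -oth (as do lasdugf, wadubigf), so the same rule applies.
The other patterns: stems whose second-to-last letter is 's' add the prefix ka-; stems whose second-to-last letter is 'h' change the last vowel to 'e'.
So rugavn → rugvnoth.

rugvnoth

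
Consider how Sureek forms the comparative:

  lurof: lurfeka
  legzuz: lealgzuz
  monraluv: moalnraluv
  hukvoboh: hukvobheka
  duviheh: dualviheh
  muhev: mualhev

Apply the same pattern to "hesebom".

"hesebom" has last vowel 'o'. The stems whose last vowel is 'o' (lurof → lurfeka, hukvoboh → hukvobheka) delete the last vowel and add -eka.
So hesebom → hesebmeka.

hesebmeka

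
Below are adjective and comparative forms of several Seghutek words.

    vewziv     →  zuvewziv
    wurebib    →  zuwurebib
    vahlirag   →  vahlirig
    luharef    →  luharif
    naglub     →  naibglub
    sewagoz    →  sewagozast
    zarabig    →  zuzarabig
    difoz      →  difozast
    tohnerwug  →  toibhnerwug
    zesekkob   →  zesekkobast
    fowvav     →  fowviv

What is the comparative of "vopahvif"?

tohnerwug and zarabig both end in -g yet inflect differently (toibhnerwug, zuzarabig), so the final letter is not what conditions the rule; the last vowel is.
"vopahvif" has last vowel 'i'. The stems whose last vowel is 'i' (zarabig → zuzarabig, vewziv → zuvewziv, wurebib → zuwurebib) add the prefix zu-.
The other patterns: stems whose last vowel is 'u' insert -ib- after the first vowel; stems whose last vowel is 'a' or 'e' change the last vowel to 'i'; stems whose last vowel is 'o' add -ast.
So vopahvif → zuvopahvif.

zuvopahvif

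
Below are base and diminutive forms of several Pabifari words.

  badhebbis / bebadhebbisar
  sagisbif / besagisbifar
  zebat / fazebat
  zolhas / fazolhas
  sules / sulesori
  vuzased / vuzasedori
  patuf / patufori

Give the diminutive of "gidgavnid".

begidgavnidar

badhebbis and zolhas both end in -s yet inflect differently (bebadhebbisar, fazolhas), so the final letter is not what conditions the rule; the last vowel is.
"gidgavnid" has last vowel 'i'. The stems whose last vowel is 'i' (badhebbis → bebadhebbisar, sagisbif → besagisbifar) add be- … -ar around the stem.
The other patterns: stems whose last vowel is 'a' add the prefix fa-; stems whose last vowel is 'e' or 'u' add -ori.
So gidgavnid → begidgavnidar.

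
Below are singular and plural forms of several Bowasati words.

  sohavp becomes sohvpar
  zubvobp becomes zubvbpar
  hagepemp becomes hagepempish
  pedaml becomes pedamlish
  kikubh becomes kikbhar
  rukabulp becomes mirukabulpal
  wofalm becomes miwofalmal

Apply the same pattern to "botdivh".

botdvhar

rukabulp and sohavp both end in -p yet inflect differently (mirukabulpal, sohvpar), so the final letter is not what conditions the rule; the second-to-last letter is.
"botdivh" has second-to-last letter 'v'. The one such stem in the data (sohavp → sohvpar) deletes the last vowel and adds -ar (as do kikubh, zubvobp), so the same rule applies.
So botdivh → botdvhar.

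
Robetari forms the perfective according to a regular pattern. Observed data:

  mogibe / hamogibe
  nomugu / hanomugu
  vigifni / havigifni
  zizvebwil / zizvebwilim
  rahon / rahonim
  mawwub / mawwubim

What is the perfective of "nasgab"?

vigifni and zizvebwil both have last vowel 'i' yet inflect differently (havigifni, zizvebwilim), so the last vowel is not what conditions the rule; whether the stem ends in a vowel or a consonant is.
"nasgab" ends in a consonant. The stems ending in a consonant (zizvebwil → zizvebwilim, rahon → rahonim, mawwub → mawwubim) add -im.
So nasgab → nasgabim.

nasgabim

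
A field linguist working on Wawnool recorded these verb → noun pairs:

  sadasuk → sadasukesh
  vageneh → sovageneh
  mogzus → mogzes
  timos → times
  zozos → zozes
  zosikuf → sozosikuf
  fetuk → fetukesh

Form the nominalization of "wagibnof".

sowagibnof

zosikuf and mogzus both have last vowel 'u' yet inflect differently (sozosikuf, mogzes), so the last vowel is not what conditions the rule; the final letter is.
"wagibnof" ends in -f. The one such stem in the data (zosikuf → sozosikuf) adds the prefix so-, so the same rule applies.
So wagibnof → sowagibnof.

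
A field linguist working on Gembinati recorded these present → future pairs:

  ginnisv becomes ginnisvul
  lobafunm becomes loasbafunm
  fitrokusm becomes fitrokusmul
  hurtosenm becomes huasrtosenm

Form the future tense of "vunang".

vuasnang

"vunang" has second-to-last letter 'n'. The stems whose second-to-last letter is 'n' (hurtosenm → huasrtosenm, lobafunm → loasbafunm) insert -as- after the first vowel.
So vunang → vuasnang.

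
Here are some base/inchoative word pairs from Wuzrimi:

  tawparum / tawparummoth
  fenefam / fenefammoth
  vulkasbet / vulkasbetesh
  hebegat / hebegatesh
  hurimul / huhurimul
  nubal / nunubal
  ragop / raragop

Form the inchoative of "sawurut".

"sawurut" ends in -t. The stems ending in -t (vulkasbet → vulkasbetesh, hebegat → hebegatesh) add -esh.
The other patterns: stems ending in -m double the final consonant and add -oth; stems ending in -l or -p repeat the first consonant+vowel as a prefix.
So sawurut → sawurutesh.

sawurutesh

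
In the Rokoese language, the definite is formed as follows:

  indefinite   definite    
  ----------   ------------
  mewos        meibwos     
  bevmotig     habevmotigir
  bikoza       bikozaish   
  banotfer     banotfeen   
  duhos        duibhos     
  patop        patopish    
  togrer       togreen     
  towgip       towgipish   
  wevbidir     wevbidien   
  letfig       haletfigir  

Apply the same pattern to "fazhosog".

wevbidir and letfig both have last vowel 'i' yet inflect differently (wevbidien, haletfigir), so the last vowel is not what conditions the rule; the final letter is.
"fazhosog" ends in -g. The stems ending in -g (letfig → haletfigir, bevmotig → habevmotigir) add ha- … -ir around the stem.
So fazhosog → hafazhosogir.

hafazhosogir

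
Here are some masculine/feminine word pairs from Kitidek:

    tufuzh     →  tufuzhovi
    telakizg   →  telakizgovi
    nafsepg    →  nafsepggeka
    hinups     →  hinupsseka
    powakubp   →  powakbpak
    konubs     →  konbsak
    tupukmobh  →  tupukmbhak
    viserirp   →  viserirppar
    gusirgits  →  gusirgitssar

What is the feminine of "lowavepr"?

telakizg and nafsepg both end in -g yet inflect differently (telakizgovi, nafsepggeka), so the final letter is not what conditions the rule; the second-to-last letter is.
"lowavepr" has second-to-last letter 'p'. The stems whose second-to-last letter is 'p' (nafsepg → nafsepggeka, hinups → hinupsseka) double the final consonant and add -eka.
So lowavepr → lowaveprreka.

lowaveprreka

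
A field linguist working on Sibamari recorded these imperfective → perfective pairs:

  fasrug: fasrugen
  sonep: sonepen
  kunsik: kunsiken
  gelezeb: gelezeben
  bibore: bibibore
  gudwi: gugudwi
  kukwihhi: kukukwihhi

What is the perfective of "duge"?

duduge

sonep and bibore both have last vowel 'e' yet inflect differently (sonepen, bibibore), so the last vowel is not what conditions the rule; whether the stem ends in a vowel or a consonant is.
"duge" ends in a vowel. The stems ending in a vowel (bibore → bibibore, gudwi → gugudwi, kukwihhi → kukukwihhi) repeat the first consonant+vowel as a prefix.
So duge → duduge.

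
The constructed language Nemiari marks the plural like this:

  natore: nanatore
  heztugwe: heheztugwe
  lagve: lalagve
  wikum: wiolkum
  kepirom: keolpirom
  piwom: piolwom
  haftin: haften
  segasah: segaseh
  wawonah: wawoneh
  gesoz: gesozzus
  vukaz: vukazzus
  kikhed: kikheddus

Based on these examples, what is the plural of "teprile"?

"teprile" ends in -e. The stems ending in -e (natore → nanatore, heztugwe → heheztugwe, lagve → lalagve) repeat the first consonant+vowel as a prefix.
The other patterns: stems ending in -m insert -ol- after the first vowel; stems ending in -h or -n change the last vowel to 'e'; stems ending in -d or -z double the final consonant and add -us.
So teprile → teteprile.

teteprile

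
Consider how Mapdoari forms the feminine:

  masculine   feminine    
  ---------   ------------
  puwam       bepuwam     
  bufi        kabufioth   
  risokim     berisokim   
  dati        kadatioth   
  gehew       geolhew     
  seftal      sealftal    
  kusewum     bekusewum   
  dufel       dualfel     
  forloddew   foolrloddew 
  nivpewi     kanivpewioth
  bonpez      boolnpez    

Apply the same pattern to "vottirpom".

seftal and puwam both have last vowel 'a' yet inflect differently (sealftal, bepuwam), so the last vowel is not what conditions the rule; the final letter is.
"vottirpom" ends in -m. The stems ending in -m (puwam → bepuwam, kusewum → bekusewum, risokim → berisokim) add the prefix be-.
So vottirpom → bevottirpom.

bevottirpom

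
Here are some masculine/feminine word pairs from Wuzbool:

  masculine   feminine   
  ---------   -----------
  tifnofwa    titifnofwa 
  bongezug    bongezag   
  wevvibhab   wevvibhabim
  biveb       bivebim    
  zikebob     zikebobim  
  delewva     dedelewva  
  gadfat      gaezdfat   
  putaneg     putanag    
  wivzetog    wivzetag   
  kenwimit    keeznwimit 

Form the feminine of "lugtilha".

lulugtilha

gadfat and wevvibhab both have last vowel 'a' yet inflect differently (gaezdfat, wevvibhabim), so the last vowel is not what conditions the rule; the final letter is.
"lugtilha" ends in -a. The stems ending in -a (tifnofwa → titifnofwa, delewva → dedelewva) repeat the first consonant+vowel as a prefix.
The other patterns: stems ending in -t insert -ez- after the first vowel; stems ending in -b add -im; stems ending in -g change the last vowel to 'a'.
So lugtilha → lulugtilha.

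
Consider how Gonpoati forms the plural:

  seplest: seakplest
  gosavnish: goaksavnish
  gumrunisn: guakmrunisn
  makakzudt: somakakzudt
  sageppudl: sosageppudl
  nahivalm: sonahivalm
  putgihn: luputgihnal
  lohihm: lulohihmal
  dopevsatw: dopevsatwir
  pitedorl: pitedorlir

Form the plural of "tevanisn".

teakvanisn

"tevanisn" has second-to-last letter 's'. The stems whose second-to-last letter is 's' (seplest → seakplest, gosavnish → goaksavnish, gumrunisn → guakmrunisn) insert -ak- after the first vowel.
So tevanisn → teakvanisn.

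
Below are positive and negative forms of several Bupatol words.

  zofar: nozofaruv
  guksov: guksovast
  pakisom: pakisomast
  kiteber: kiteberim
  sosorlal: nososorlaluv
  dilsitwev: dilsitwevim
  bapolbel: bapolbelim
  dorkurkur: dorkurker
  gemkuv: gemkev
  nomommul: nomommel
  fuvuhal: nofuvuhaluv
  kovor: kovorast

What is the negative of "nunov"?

nunovast

dilsitwev and gemkuv both end in -v yet inflect differently (dilsitwevim, gemkev), so the final letter is not what conditions the rule; the last vowel is.
"nunov" has last vowel 'o'. The stems whose last vowel is 'o' (guksov → guksovast, pakisom → pakisomast, kovor → kovorast) add -ast.
So nunov → nunovast.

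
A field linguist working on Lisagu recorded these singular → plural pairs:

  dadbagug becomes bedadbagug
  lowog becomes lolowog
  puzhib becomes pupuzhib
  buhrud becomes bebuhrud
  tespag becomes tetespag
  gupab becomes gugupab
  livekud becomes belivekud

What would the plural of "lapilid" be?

lalapilid

dadbagug and lowog both end in -g yet inflect differently (bedadbagug, lolowog), so the final letter is not what conditions the rule; the last vowel is.
"lapilid" has last vowel 'i'. The one such stem in the data (puzhib → pupuzhib) repeats the first consonant+vowel as a prefix (as do lowog, gupab), so the same rule applies.
The other pattern: stems whose last vowel is 'u' add the prefix be-.
So lapilid → lalapilid.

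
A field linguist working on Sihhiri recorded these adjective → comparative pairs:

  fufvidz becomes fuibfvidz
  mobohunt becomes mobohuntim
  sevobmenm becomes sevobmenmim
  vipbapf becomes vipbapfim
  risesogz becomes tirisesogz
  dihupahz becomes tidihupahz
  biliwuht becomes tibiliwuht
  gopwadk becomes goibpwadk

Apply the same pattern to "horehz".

tihorehz

"horehz" has second-to-last letter 'h'. The stems whose second-to-last letter is 'h' (biliwuht → tibiliwuht, dihupahz → tidihupahz) add the prefix ti-.
So horehz → tihorehz.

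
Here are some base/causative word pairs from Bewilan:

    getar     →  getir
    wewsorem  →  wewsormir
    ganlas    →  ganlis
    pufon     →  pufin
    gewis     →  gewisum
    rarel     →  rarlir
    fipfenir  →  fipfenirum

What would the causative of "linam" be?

linim

fipfenir and getar both end in -r yet inflect differently (fipfenirum, getir), so the final letter is not what conditions the rule; the last vowel is.
"linam" has last vowel 'a'. The stems whose last vowel is 'a' (getar → getir, ganlas → ganlis) change the last vowel to 'i'.
The other patterns: stems whose last vowel is 'i' add -um; stems whose last vowel is 'e' delete the last vowel and add -ir.
So linam → linim.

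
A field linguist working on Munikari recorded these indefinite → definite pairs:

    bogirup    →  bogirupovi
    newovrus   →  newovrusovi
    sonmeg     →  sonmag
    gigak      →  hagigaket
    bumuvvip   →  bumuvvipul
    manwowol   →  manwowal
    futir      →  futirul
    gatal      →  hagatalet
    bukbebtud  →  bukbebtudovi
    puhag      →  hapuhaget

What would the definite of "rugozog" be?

rugozag

bumuvvip and bogirup both end in -p yet inflect differently (bumuvvipul, bogirupovi), so the final letter is not what conditions the rule; the last vowel is.
"rugozog" has last vowel 'o'. The one such stem in the data (manwowol → manwowal) changes the last vowel to 'a' (as does sonmeg), so the same rule applies.
So rugozog → rugozag.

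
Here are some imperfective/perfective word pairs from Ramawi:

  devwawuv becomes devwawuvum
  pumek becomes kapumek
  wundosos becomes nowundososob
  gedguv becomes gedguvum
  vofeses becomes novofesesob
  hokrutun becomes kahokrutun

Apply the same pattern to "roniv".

"roniv" ends in -v. The stems ending in -v (devwawuv → devwawuvum, gedguv → gedguvum) add -um.
So roniv → ronivum.

ronivum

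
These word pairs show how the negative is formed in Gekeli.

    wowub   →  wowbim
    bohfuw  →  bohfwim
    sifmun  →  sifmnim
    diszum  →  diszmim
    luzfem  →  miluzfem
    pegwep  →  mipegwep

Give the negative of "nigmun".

nigmnim

diszum and luzfem both end in -m yet inflect differently (diszmim, miluzfem), so the final letter is not what conditions the rule; the last vowel is.
"nigmun" has last vowel 'u'. The stems whose last vowel is 'u' (wowub → wowbim, bohfuw → bohfwim, sifmun → sifmnim) delete the last vowel and add -im.
So nigmun → nigmnim.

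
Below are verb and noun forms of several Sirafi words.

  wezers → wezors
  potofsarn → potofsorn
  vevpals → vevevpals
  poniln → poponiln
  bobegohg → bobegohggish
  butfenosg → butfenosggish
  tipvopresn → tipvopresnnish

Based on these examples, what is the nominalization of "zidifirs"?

"zidifirs" has second-to-last letter 'r'. The stems whose second-to-last letter is 'r' (wezers → wezors, potofsarn → potofsorn) change the last vowel to 'o'.
The other patterns: stems whose second-to-last letter is 'l' repeat the first consonant+vowel as a prefix; stems whose second-to-last letter is 'h' or 's' double the final consonant and add -ish.
So zidifirs → zidifors.

zidifors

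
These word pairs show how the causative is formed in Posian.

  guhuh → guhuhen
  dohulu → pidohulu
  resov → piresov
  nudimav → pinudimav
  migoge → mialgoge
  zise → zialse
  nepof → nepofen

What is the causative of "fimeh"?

fimehen

"fimeh" ends in -h. The one such stem in the data (guhuh → guhuhen) adds -en, so the same rule applies.
So fimeh → fimehen.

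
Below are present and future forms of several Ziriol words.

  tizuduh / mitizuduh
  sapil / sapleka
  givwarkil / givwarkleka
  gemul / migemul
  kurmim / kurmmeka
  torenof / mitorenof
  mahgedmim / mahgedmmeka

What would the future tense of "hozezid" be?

hozezdeka

"hozezid" has last vowel 'i'. The stems whose last vowel is 'i' (kurmim → kurmmeka, sapil → sapleka, mahgedmim → mahgedmmeka) delete the last vowel and add -eka.
So hozezid → hozezdeka.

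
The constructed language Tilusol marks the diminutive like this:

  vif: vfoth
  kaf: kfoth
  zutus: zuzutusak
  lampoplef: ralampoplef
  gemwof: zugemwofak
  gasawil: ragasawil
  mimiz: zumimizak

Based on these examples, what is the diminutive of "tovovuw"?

ratovovuw

vif and gemwof both end in -f yet inflect differently (vfoth, zugemwofak), so the final letter is not what conditions the rule; the number of vowels is.
"tovovuw" has 3 vowels. The stems with 3 vowels (lampoplef → ralampoplef, gasawil → ragasawil) add the prefix ra-.
The other patterns: stems with 1 vowel delete the last vowel and add -oth; stems with 2 vowels add zu- … -ak around the stem.
So tovovuw → ratovovuw.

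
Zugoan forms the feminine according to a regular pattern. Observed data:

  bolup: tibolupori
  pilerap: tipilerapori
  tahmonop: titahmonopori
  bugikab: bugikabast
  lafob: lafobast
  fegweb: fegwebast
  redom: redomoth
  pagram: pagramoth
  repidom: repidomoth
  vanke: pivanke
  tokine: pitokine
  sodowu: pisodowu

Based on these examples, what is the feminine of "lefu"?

pilefu

pilerap and bugikab both have last vowel 'a' yet inflect differently (tipilerapori, bugikabast), so the last vowel is not what conditions the rule; the final letter is.
"lefu" ends in -u. The one such stem in the data (sodowu → pisodowu) adds the prefix pi-, so the same rule applies.
The other patterns: stems ending in -p add ti- … -ori around the stem; stems ending in -b add -ast; stems ending in -m add -oth.
So lefu → pilefu.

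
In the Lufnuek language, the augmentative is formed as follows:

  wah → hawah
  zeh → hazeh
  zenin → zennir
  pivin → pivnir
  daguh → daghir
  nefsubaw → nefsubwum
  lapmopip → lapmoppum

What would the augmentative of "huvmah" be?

huvmhir

wah and daguh both end in -h yet inflect differently (hawah, daghir), so the final letter is not what conditions the rule; the number of vowels is.
"huvmah" has 2 vowels. The stems with 2 vowels (zenin → zennir, pivin → pivnir, daguh → daghir) delete the last vowel and add -ir.
The other patterns: stems with 1 vowel add the prefix ha-; stems with 3 vowels delete the last vowel and add -um.
So huvmah → huvmhir.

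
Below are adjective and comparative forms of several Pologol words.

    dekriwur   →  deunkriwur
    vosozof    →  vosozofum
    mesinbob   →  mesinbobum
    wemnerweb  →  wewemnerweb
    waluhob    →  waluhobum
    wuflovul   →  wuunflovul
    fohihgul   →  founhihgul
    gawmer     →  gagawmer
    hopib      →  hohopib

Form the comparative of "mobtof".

waluhob and wemnerweb both end in -b yet inflect differently (waluhobum, wewemnerweb), so the final letter is not what conditions the rule; the last vowel is.
"mobtof" has last vowel 'o'. The stems whose last vowel is 'o' (vosozof → vosozofum, waluhob → waluhobum, mesinbob → mesinbobum) add -um.
The other patterns: stems whose last vowel is 'u' insert -un- after the first vowel; stems whose last vowel is 'e' or 'i' repeat the first consonant+vowel as a prefix.
So mobtof → mobtofum.

mobtofum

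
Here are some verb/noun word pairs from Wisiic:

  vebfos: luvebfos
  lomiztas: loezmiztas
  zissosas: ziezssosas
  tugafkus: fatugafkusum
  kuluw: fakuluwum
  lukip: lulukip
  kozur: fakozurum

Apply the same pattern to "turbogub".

tugafkus and lomiztas both end in -s yet inflect differently (fatugafkusum, loezmiztas), so the final letter is not what conditions the rule; the last vowel is.
"turbogub" has last vowel 'u'. The stems whose last vowel is 'u' (kozur → fakozurum, tugafkus → fatugafkusum, kuluw → fakuluwum) add fa- … -um around the stem.
The other patterns: stems whose last vowel is 'a' insert -ez- after the first vowel; stems whose last vowel is 'i' or 'o' add the prefix lu-.
So turbogub → faturbogubum.

faturbogubum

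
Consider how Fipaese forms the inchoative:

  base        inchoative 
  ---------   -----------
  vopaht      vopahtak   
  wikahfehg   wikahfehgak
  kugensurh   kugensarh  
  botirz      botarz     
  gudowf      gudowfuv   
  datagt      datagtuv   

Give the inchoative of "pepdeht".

pepdehtak

vopaht and datagt both end in -t yet inflect differently (vopahtak, datagtuv), so the final letter is not what conditions the rule; the second-to-last letter is.
"pepdeht" has second-to-last letter 'h'. The stems whose second-to-last letter is 'h' (vopaht → vopahtak, wikahfehg → wikahfehgak) add -ak.
The other patterns: stems whose second-to-last letter is 'r' change the last vowel to 'a'; stems whose second-to-last letter is 'g' or 'w' add -uv.
So pepdeht → pepdehtak.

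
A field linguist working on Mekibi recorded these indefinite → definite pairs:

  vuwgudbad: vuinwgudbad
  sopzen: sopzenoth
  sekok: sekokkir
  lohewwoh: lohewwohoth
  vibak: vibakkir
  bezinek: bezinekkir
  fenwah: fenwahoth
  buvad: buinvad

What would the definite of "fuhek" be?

vibak and buvad both have last vowel 'a' yet inflect differently (vibakkir, buinvad), so the last vowel is not what conditions the rule; the final letter is.
"fuhek" ends in -k. The stems ending in -k (vibak → vibakkir, bezinek → bezinekkir, sekok → sekokkir) double the final consonant and add -ir.
The other patterns: stems ending in -d insert -in- after the first vowel; stems ending in -h or -n add -oth.
So fuhek → fuhekkir.

fuhekkir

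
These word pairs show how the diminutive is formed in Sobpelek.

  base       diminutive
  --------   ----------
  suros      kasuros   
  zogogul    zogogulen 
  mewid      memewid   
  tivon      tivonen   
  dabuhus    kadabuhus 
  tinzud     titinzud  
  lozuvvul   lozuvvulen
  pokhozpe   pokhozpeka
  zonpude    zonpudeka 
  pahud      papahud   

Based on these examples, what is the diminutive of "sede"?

sedeka

"sede" ends in -e. The stems ending in -e (pokhozpe → pokhozpeka, zonpude → zonpudeka) drop the final letter and add -eka.
The other patterns: stems ending in -s add the prefix ka-; stems ending in -d repeat the first consonant+vowel as a prefix; stems ending in -l or -n add -en.
So sede → sedeka.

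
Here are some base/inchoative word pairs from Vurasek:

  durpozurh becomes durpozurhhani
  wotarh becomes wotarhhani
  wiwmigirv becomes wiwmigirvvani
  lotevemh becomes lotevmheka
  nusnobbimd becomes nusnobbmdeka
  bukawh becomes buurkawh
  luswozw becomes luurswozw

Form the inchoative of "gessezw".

geurssezw

"gessezw" has second-to-last letter 'z'. The one such stem in the data (luswozw → luurswozw) inserts -ur- after the first vowel (as does bukawh), so the same rule applies.
So gessezw → geurssezw.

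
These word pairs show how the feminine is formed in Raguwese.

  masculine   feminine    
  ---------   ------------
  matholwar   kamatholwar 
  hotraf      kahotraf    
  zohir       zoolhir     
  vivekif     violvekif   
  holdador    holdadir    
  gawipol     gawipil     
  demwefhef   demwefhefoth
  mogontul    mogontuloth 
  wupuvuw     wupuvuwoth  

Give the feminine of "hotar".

matholwar and zohir both end in -r yet inflect differently (kamatholwar, zoolhir), so the final letter is not what conditions the rule; the last vowel is.
"hotar" has last vowel 'a'. The stems whose last vowel is 'a' (matholwar → kamatholwar, hotraf → kahotraf) add the prefix ka-.
So hotar → kahotar.

kahotar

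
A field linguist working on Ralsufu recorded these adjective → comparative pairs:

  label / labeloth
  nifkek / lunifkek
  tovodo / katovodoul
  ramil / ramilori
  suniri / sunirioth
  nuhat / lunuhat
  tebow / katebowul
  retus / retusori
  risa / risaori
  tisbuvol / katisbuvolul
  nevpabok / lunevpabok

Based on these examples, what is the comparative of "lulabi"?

lulabioth

ramil and tisbuvol both end in -l yet inflect differently (ramilori, katisbuvolul), so the final letter is not what conditions the rule; the first letter is.
"lulabi" begins with l-. The one such stem in the data (label → labeloth) adds -oth, so the same rule applies.
So lulabi → lulabioth.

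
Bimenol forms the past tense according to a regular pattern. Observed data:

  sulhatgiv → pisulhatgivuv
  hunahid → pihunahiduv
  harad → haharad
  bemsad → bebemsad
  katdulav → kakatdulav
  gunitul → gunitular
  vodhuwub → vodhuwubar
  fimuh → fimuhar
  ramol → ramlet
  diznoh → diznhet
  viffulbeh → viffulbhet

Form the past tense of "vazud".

"vazud" has last vowel 'u'. The stems whose last vowel is 'u' (gunitul → gunitular, vodhuwub → vodhuwubar, fimuh → fimuhar) add -ar.
The other patterns: stems whose last vowel is 'i' add pi- … -uv around the stem; stems whose last vowel is 'a' repeat the first consonant+vowel as a prefix; stems whose last vowel is 'e' or 'o' delete the last vowel and add -et.
So vazud → vazudar.

vazudar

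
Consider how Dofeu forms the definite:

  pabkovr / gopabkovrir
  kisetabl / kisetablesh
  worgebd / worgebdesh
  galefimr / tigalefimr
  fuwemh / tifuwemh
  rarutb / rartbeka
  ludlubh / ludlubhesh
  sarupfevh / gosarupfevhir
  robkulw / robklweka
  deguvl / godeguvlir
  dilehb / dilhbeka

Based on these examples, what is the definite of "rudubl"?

pabkovr and galefimr both end in -r yet inflect differently (gopabkovrir, tigalefimr), so the final letter is not what conditions the rule; the second-to-last letter is.
"rudubl" has second-to-last letter 'b'. The stems whose second-to-last letter is 'b' (ludlubh → ludlubhesh, worgebd → worgebdesh, kisetabl → kisetablesh) add -esh.
The other patterns: stems whose second-to-last letter is 'v' add go- … -ir around the stem; stems whose second-to-last letter is 'm' add the prefix ti-; stems whose second-to-last letter is 'h', 'l' or 't' delete the last vowel and add -eka.
So rudubl → rudublesh.

rudublesh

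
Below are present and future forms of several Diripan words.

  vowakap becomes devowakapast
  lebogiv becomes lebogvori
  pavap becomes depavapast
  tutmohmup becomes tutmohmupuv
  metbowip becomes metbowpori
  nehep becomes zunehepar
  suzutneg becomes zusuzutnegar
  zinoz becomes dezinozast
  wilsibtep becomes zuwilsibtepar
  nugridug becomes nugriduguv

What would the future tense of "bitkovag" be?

debitkovagast

vowakap and tutmohmup both end in -p yet inflect differently (devowakapast, tutmohmupuv), so the final letter is not what conditions the rule; the last vowel is.
"bitkovag" has last vowel 'a'. The stems whose last vowel is 'a' (vowakap → devowakapast, pavap → depavapast) add de- … -ast around the stem.
The other patterns: stems whose last vowel is 'u' add -uv; stems whose last vowel is 'e' add zu- … -ar around the stem; stems whose last vowel is 'i' delete the last vowel and add -ori.
So bitkovag → debitkovagast.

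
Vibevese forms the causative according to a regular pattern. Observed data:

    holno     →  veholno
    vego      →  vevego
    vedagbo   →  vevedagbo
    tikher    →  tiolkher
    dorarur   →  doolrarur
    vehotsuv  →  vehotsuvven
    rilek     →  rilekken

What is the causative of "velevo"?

vevelevo

dorarur and vehotsuv both have last vowel 'u' yet inflect differently (doolrarur, vehotsuvven), so the last vowel is not what conditions the rule; the final letter is.
"velevo" ends in -o. The stems ending in -o (holno → veholno, vego → vevego, vedagbo → vevedagbo) add the prefix ve-.
So velevo → vevelevo.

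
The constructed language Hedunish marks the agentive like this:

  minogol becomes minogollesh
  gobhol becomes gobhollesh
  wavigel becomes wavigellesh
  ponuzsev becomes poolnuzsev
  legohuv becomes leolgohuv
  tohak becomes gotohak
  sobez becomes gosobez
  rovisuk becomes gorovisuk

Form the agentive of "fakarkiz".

gofakarkiz

"fakarkiz" ends in -z. The one such stem in the data (sobez → gosobez) adds the prefix go-, so the same rule applies.
So fakarkiz → gofakarkiz.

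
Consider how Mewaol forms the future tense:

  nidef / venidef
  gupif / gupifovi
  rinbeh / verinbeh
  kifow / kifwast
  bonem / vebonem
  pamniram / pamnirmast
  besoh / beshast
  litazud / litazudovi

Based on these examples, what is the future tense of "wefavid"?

wefavidovi

nidef and gupif both end in -f yet inflect differently (venidef, gupifovi), so the final letter is not what conditions the rule; the last vowel is.
"wefavid" has last vowel 'i'. The one such stem in the data (gupif → gupifovi) adds -ovi, so the same rule applies.
So wefavid → wefavidovi.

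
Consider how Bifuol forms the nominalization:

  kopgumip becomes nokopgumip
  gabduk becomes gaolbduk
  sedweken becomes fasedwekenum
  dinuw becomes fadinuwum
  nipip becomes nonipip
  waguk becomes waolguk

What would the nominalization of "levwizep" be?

nolevwizep

gabduk and dinuw both have last vowel 'u' yet inflect differently (gaolbduk, fadinuwum), so the last vowel is not what conditions the rule; the final letter is.
"levwizep" ends in -p. The stems ending in -p (nipip → nonipip, kopgumip → nokopgumip) add the prefix no-.
The other patterns: stems ending in -k insert -ol- after the first vowel; stems ending in -n or -w add fa- … -um around the stem.
So levwizep → nolevwizep.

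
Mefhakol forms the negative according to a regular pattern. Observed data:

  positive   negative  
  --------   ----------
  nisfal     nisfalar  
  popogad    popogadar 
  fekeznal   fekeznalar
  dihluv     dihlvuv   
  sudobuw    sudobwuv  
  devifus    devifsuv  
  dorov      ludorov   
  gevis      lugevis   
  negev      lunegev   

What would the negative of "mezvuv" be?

mezvvuv

dihluv and dorov both end in -v yet inflect differently (dihlvuv, ludorov), so the final letter is not what conditions the rule; the last vowel is.
"mezvuv" has last vowel 'u'. The stems whose last vowel is 'u' (dihluv → dihlvuv, sudobuw → sudobwuv, devifus → devifsuv) delete the last vowel and add -uv.
The other patterns: stems whose last vowel is 'a' add -ar; stems whose last vowel is 'e', 'i' or 'o' add the prefix lu-.
So mezvuv → mezvvuv.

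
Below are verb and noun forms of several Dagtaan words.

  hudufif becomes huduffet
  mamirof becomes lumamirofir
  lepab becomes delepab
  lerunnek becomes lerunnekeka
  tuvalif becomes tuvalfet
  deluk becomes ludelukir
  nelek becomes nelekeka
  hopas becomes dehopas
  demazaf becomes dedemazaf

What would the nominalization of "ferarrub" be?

"ferarrub" has last vowel 'u'. The one such stem in the data (deluk → ludelukir) adds lu- … -ir around the stem, so the same rule applies.
So ferarrub → luferarrubir.

luferarrubir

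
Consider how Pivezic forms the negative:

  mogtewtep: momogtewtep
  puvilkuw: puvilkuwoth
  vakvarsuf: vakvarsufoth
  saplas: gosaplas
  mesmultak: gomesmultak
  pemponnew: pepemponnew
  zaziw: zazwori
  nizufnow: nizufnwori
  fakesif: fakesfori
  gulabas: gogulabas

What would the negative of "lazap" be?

golazap

vakvarsuf and fakesif both end in -f yet inflect differently (vakvarsufoth, fakesfori), so the final letter is not what conditions the rule; the last vowel is.
"lazap" has last vowel 'a'. The stems whose last vowel is 'a' (gulabas → gogulabas, saplas → gosaplas, mesmultak → gomesmultak) add the prefix go-.
The other patterns: stems whose last vowel is 'u' add -oth; stems whose last vowel is 'i' or 'o' delete the last vowel and add -ori; stems whose last vowel is 'e' repeat the first consonant+vowel as a prefix.
So lazap → golazap.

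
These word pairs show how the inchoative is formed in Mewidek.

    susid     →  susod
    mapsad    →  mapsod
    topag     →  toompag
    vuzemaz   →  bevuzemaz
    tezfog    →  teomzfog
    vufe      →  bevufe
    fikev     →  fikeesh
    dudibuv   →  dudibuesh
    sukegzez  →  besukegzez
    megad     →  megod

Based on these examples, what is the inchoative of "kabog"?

"kabog" ends in -g. The stems ending in -g (tezfog → teomzfog, topag → toompag) insert -om- after the first vowel.
So kabog → kaombog.

kaombog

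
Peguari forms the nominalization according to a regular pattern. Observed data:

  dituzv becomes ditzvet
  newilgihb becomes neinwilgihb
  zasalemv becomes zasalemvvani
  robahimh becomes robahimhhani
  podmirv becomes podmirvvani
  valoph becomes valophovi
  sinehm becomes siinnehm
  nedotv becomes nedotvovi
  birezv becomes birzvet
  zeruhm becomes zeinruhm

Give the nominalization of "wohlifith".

"wohlifith" has second-to-last letter 't'. The one such stem in the data (nedotv → nedotvovi) adds -ovi, so the same rule applies.
So wohlifith → wohlifithovi.

wohlifithovi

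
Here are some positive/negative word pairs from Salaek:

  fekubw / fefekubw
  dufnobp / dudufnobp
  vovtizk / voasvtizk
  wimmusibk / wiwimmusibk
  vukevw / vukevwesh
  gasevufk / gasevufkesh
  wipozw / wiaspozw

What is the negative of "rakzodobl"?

rarakzodobl

"rakzodobl" has second-to-last letter 'b'. The stems whose second-to-last letter is 'b' (fekubw → fefekubw, dufnobp → dudufnobp, wimmusibk → wiwimmusibk) repeat the first consonant+vowel as a prefix.
So rakzodobl → rarakzodobl.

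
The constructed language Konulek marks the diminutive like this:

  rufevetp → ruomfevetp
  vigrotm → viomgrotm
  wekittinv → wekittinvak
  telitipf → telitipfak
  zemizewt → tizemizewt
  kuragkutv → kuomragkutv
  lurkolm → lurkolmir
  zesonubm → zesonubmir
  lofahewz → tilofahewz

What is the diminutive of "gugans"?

kuragkutv and wekittinv both end in -v yet inflect differently (kuomragkutv, wekittinvak), so the final letter is not what conditions the rule; the second-to-last letter is.
"gugans" has second-to-last letter 'n'. The one such stem in the data (wekittinv → wekittinvak) adds -ak, so the same rule applies.
The other patterns: stems whose second-to-last letter is 't' insert -om- after the first vowel; stems whose second-to-last letter is 'w' add the prefix ti-; stems whose second-to-last letter is 'b' or 'l' add -ir.
So gugans → gugansak.

gugansak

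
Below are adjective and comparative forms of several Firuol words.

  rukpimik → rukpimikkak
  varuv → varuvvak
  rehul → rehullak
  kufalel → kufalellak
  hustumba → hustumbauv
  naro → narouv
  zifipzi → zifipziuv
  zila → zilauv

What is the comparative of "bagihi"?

rukpimik and zifipzi both have last vowel 'i' yet inflect differently (rukpimikkak, zifipziuv), so the last vowel is not what conditions the rule; whether the stem ends in a vowel or a consonant is.
"bagihi" ends in a vowel. The stems ending in a vowel (hustumba → hustumbauv, naro → narouv, zifipzi → zifipziuv) add -uv.
So bagihi → bagihiuv.

bagihiuv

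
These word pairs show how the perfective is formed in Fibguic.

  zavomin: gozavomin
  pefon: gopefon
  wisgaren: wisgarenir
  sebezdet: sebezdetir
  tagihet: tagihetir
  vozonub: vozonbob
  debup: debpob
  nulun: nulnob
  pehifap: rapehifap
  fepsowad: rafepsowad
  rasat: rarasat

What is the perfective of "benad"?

"benad" has last vowel 'a'. The stems whose last vowel is 'a' (pehifap → rapehifap, fepsowad → rafepsowad, rasat → rarasat) add the prefix ra-.
The other patterns: stems whose last vowel is 'i' or 'o' add the prefix go-; stems whose last vowel is 'e' add -ir; stems whose last vowel is 'u' delete the last vowel and add -ob.
So benad → rabenad.

rabenad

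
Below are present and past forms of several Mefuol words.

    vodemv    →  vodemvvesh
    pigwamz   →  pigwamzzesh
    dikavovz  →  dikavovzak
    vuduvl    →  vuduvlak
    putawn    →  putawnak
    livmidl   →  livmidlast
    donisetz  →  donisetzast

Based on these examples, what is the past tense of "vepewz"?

vepewzak

"vepewz" has second-to-last letter 'w'. The one such stem in the data (putawn → putawnak) adds -ak, so the same rule applies.
So vepewz → vepewzak.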